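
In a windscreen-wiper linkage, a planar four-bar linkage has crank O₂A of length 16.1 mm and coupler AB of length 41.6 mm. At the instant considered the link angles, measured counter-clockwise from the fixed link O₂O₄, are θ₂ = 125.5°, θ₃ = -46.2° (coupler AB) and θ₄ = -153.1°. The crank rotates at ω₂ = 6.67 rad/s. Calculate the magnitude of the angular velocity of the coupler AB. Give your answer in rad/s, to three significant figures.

ω₂ = 6.67 rad/s
Differentiating the loop-closure r₂e^{iθ₂}+r₃e^{iθ₃}=r₁+r₄e^{iθ₄} gives r₂ω₂e^{iθ₂}+r₃ω₃e^{iθ₃}=r₄ω₄e^{iθ₄}.
Eliminating the other unknown: ω₃ = r₂ω₂ sin(θ₄−θ₂) / [r₃ sin(θ₃−θ₄)].
Numerator sine = +0.98876; denominator sine = +0.95681.
Result = 0.0161·6.67·(+0.98876) / (0.0416·(+0.95681)) = +2.6676 rad/s; magnitude 2.6676 rad/s.

2.67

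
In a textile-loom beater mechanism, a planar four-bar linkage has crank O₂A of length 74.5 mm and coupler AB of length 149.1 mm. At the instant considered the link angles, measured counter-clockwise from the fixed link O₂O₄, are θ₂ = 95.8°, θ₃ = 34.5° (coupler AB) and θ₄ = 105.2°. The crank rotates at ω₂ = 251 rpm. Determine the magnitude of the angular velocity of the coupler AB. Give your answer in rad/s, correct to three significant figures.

ω₂ = 26.28 rad/s (from 251 rpm).
Differentiating the loop-closure r₂e^{iθ₂}+r₃e^{iθ₃}=r₁+r₄e^{iθ₄} gives r₂ω₂e^{iθ₂}+r₃ω₃e^{iθ₃}=r₄ω₄e^{iθ₄}.
Eliminating the other unknown: ω₃ = r₂ω₂ sin(θ₄−θ₂) / [r₃ sin(θ₃−θ₄)].
Numerator sine = +0.16333; denominator sine = -0.94380.
Result = 0.0745·26.28·(+0.16333) / (0.1491·(-0.94380)) = -2.2728 rad/s; magnitude 2.2728 rad/s.

2.27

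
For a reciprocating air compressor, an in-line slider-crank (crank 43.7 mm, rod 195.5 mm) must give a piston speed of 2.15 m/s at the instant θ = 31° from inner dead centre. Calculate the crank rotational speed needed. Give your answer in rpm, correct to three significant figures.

765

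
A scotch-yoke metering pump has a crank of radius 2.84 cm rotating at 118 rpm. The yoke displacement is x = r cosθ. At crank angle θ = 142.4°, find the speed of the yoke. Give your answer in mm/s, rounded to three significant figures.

214

ω = 12.36 rad/s (from 118 rpm).
x = r cosθ ⇒ ẋ = −rω sinθ.
|v| = rω|sinθ| = 0.0284·12.36·|sin 142.4°| = 0.21412 m/s = 214.12 mm/s.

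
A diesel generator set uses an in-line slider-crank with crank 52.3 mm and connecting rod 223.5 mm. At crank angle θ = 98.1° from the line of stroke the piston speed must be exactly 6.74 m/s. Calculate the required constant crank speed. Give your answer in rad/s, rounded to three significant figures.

135

For an in-line slider-crank, |v_piston| = rω|sinθ|·[1 + r cosθ/√(L² − r² sin²θ)].
With r = 0.0523 m, L = 0.2235 m, θ = 98.1°: the bracketed kinematic factor |dx/dθ| = 0.050023 m.
ω = v/|dx/dθ| = 6.74/0.050023 = 134.74 rad/s.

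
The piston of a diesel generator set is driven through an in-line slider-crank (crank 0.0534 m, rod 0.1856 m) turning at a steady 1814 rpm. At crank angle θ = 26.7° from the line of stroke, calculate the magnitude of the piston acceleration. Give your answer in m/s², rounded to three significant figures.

2060

ω = 2π·1814/60 = 190 rad/s
x(θ) = r cosθ + √(L² − r² sin²θ); with ω constant, a = ω²·d²x/dθ².
d²x/dθ² = −r cosθ − r²(cos2θ)/√u − r⁴ sin²2θ/(4u^{3/2}),  u = L² − r² sin²θ = 0.0338717 m².
Substituting r = 0.0534 m, L = 0.1856 m, θ = 26.7°: d²x/dθ² = -0.057154 m.
a = ω²·d²x/dθ² = (190)²·(-0.057154) = -2062.4 m/s²;  |a| = 2062.4 m/s².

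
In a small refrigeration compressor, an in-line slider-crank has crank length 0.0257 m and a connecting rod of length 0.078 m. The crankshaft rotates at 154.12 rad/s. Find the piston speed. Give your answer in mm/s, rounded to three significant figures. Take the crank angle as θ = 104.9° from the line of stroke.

ω = 154.1 rad/s
For an in-line slider-crank, x = r cosθ + √(L² − r² sin²θ), so v = −rω sinθ·[1 + r cosθ/√(L² − r² sin²θ)].
With r = 0.0257 m, L = 0.078 m, θ = 104.9°: √(L² − r² sin²θ) = 0.07394 m.
v = −0.0257·154.1·0.96638·[1 + 0.0257·-0.25713/0.07394] = -3.4856 m/s.
|v| = 3.4856 m/s = 3485.6 mm/s.

3490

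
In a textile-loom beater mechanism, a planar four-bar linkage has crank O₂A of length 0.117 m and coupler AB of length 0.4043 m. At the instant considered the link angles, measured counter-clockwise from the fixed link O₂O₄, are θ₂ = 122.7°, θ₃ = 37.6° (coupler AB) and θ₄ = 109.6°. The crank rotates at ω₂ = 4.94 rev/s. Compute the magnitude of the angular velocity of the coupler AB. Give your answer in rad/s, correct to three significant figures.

ω₂ = 31.04 rad/s (from 4.94 rev/s).
Differentiating the loop-closure r₂e^{iθ₂}+r₃e^{iθ₃}=r₁+r₄e^{iθ₄} gives r₂ω₂e^{iθ₂}+r₃ω₃e^{iθ₃}=r₄ω₄e^{iθ₄}.
Eliminating the other unknown: ω₃ = r₂ω₂ sin(θ₄−θ₂) / [r₃ sin(θ₃−θ₄)].
Numerator sine = -0.22665; denominator sine = -0.95106.
Result = 0.117·31.04·(-0.22665) / (0.4043·(-0.95106)) = +2.1406 rad/s; magnitude 2.1406 rad/s.

2.14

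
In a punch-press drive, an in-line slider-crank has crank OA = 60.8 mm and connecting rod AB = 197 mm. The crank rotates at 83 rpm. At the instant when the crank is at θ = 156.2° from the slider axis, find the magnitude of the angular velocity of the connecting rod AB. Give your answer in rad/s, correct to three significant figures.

ω = 8.692 rad/s (converted from 83 rpm).
The rod makes angle φ with the slider axis where L sinφ = r sinθ; differentiating, L cosφ·φ̇ = r ω cosθ.
L cosφ = √(L² − r² sin²θ) = 0.19547 m.
|ω_rod| = r ω |cosθ| / √(L² − r² sin²θ) = 0.0608·8.692·0.91496/0.19547 = 2.4737 rad/s.

2.47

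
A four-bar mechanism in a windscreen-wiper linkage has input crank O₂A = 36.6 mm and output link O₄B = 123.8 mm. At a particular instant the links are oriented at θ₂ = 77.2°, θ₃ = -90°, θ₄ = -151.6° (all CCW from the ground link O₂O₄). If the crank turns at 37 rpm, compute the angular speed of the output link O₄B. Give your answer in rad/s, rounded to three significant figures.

ω₂ = 3.875 rad/s (from 37 rpm).
Differentiating the loop-closure r₂e^{iθ₂}+r₃e^{iθ₃}=r₁+r₄e^{iθ₄} gives r₂ω₂e^{iθ₂}+r₃ω₃e^{iθ₃}=r₄ω₄e^{iθ₄}.
Eliminating the other unknown: ω₄ = r₂ω₂ sin(θ₂−θ₃) / [r₄ sin(θ₄−θ₃)].
Numerator sine = +0.22155; denominator sine = -0.87965.
Result = 0.0366·3.875·(+0.22155) / (0.1238·(-0.87965)) = -0.2885 rad/s; magnitude 0.2885 rad/s.

0.289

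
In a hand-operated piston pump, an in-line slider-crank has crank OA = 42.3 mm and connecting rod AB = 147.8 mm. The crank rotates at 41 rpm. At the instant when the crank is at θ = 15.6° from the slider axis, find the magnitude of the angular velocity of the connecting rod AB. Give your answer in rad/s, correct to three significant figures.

1.19

ω = 4.294 rad/s (converted from 41 rpm).
The rod makes angle φ with the slider axis where L sinφ = r sinθ; differentiating, L cosφ·φ̇ = r ω cosθ.
L cosφ = √(L² − r² sin²θ) = 0.14736 m.
|ω_rod| = r ω |cosθ| / √(L² − r² sin²θ) = 0.0423·4.294·0.96316/0.14736 = 1.187 rad/s.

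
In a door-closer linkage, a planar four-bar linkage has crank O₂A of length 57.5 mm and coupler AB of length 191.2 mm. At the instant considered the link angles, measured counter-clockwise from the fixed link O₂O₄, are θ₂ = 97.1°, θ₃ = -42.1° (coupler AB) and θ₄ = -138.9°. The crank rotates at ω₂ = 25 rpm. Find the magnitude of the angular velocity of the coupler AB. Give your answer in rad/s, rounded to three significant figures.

ω₂ = 2.618 rad/s (from 25 rpm).
Differentiating the loop-closure r₂e^{iθ₂}+r₃e^{iθ₃}=r₁+r₄e^{iθ₄} gives r₂ω₂e^{iθ₂}+r₃ω₃e^{iθ₃}=r₄ω₄e^{iθ₄}.
Eliminating the other unknown: ω₃ = r₂ω₂ sin(θ₄−θ₂) / [r₃ sin(θ₃−θ₄)].
Numerator sine = +0.82904; denominator sine = +0.99297.
Result = 0.0575·2.618·(+0.82904) / (0.1912·(+0.99297)) = +0.65734 rad/s; magnitude 0.65734 rad/s.

0.657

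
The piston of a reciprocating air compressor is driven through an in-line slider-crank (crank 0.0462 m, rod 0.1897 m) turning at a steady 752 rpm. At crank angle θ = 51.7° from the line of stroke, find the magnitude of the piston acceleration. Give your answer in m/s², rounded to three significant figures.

162

ω = 2π·752/60 = 78.75 rad/s
x(θ) = r cosθ + √(L² − r² sin²θ); with ω constant, a = ω²·d²x/dθ².
d²x/dθ² = −r cosθ − r²(cos2θ)/√u − r⁴ sin²2θ/(4u^{3/2}),  u = L² − r² sin²θ = 0.0346715 m².
Substituting r = 0.0462 m, L = 0.1897 m, θ = 51.7°: d²x/dθ² = -0.026144 m.
a = ω²·d²x/dθ² = (78.75)²·(-0.026144) = -162.13 m/s²;  |a| = 162.13 m/s².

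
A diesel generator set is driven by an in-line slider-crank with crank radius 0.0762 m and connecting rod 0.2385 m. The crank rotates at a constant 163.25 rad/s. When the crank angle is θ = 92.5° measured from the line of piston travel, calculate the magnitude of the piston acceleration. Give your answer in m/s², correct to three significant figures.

ω = 163.2 rad/s
x(θ) = r cosθ + √(L² − r² sin²θ); with ω constant, a = ω²·d²x/dθ².
d²x/dθ² = −r cosθ − r²(cos2θ)/√u − r⁴ sin²2θ/(4u^{3/2}),  u = L² − r² sin²θ = 0.0510869 m².
Substituting r = 0.0762 m, L = 0.2385 m, θ = 92.5°: d²x/dθ² = +0.02891 m.
a = ω²·d²x/dθ² = (163.2)²·(+0.02891) = +770.47 m/s²;  |a| = 770.47 m/s².

770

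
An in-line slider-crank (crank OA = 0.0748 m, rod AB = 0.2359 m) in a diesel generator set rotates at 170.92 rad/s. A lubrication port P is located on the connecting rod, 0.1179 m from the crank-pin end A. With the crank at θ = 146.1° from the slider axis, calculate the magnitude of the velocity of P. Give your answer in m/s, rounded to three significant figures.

ω = 170.9 rad/s.  Crank-pin speed |V_A| = rω = 12.785 m/s, perpendicular to OA.
Rod angle: sinφ = −(r/L) sinθ ⇒ φ = -10.186°; ω_rod = −rω cosθ/√(L²−r²sin²θ) = +45.704 rad/s.
V_P = V_A + ω_rod × AP, with AP = 0.1179 m along the rod.
Components: V_Px = −rω sinθ − a·ω_rod·sinφ = -6.1777 m/s;  V_Py = rω cosθ + a·ω_rod·cosφ = -5.308 m/s.
|V_P| = √(V_Px² + V_Py²) = 8.1449 m/s.

8.14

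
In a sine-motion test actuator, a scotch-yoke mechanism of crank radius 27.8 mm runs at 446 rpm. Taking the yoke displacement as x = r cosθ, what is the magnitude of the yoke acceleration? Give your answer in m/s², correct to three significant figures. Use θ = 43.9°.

ω = 46.71 rad/s (from 446 rpm).
x = r cosθ ⇒ ẍ = −rω² cosθ (ω constant).
|a| = rω²|cosθ| = 0.0278·(46.71)²·|cos 43.9°| = 43.695 m/s².

43.7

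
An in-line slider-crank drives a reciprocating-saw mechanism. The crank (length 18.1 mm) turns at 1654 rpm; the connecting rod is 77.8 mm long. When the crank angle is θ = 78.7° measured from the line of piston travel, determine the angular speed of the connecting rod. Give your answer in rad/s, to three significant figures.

8.11

ω = 173.2 rad/s (converted from 1654 rpm).
The rod makes angle φ with the slider axis where L sinφ = r sinθ; differentiating, L cosφ·φ̇ = r ω cosθ.
L cosφ = √(L² − r² sin²θ) = 0.075748 m.
|ω_rod| = r ω |cosθ| / √(L² − r² sin²θ) = 0.0181·173.2·0.19595/0.075748 = 8.1097 rad/s.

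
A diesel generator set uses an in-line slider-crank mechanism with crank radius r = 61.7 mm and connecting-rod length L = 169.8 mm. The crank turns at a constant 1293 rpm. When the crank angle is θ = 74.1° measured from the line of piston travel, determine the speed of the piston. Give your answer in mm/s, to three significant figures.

8890

ω = 2π·1293/60 = 135.4 rad/s
For an in-line slider-crank, x = r cosθ + √(L² − r² sin²θ), so v = −rω sinθ·[1 + r cosθ/√(L² − r² sin²θ)].
With r = 0.0617 m, L = 0.1698 m, θ = 74.1°: √(L² − r² sin²θ) = 0.15909 m.
v = −0.0617·135.4·0.96174·[1 + 0.0617·0.27396/0.15909] = -8.8884 m/s.
|v| = 8.8884 m/s = 8888.4 mm/s.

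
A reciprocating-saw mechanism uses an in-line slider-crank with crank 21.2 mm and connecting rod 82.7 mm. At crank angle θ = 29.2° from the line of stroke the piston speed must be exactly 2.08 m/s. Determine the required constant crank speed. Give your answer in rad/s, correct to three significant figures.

164

For an in-line slider-crank, |v_piston| = rω|sinθ|·[1 + r cosθ/√(L² − r² sin²θ)].
With r = 0.0212 m, L = 0.0827 m, θ = 29.2°: the bracketed kinematic factor |dx/dθ| = 0.012675 m.
ω = v/|dx/dθ| = 2.08/0.012675 = 164.1 rad/s.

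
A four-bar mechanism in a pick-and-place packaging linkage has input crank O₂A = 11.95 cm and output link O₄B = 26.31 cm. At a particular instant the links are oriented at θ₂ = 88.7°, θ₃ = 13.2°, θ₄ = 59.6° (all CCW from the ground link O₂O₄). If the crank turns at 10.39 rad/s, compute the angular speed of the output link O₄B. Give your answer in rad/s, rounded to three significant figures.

ω₂ = 10.39 rad/s
Differentiating the loop-closure r₂e^{iθ₂}+r₃e^{iθ₃}=r₁+r₄e^{iθ₄} gives r₂ω₂e^{iθ₂}+r₃ω₃e^{iθ₃}=r₄ω₄e^{iθ₄}.
Eliminating the other unknown: ω₄ = r₂ω₂ sin(θ₂−θ₃) / [r₄ sin(θ₄−θ₃)].
Numerator sine = +0.96815; denominator sine = +0.72417.
Result = 0.1195·10.39·(+0.96815) / (0.2631·(+0.72417)) = +6.309 rad/s; magnitude 6.309 rad/s.

6.31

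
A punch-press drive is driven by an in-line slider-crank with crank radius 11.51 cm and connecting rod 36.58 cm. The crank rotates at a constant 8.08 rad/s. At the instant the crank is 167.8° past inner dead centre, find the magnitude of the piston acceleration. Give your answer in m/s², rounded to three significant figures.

5.18

ω = 8.08 rad/s
x(θ) = r cosθ + √(L² − r² sin²θ); with ω constant, a = ω²·d²x/dθ².
d²x/dθ² = −r cosθ − r²(cos2θ)/√u − r⁴ sin²2θ/(4u^{3/2}),  u = L² − r² sin²θ = 0.133218 m².
Substituting r = 0.1151 m, L = 0.3658 m, θ = 167.8°: d²x/dθ² = +0.079292 m.
a = ω²·d²x/dθ² = (8.08)²·(+0.079292) = +5.1767 m/s²;  |a| = 5.1767 m/s².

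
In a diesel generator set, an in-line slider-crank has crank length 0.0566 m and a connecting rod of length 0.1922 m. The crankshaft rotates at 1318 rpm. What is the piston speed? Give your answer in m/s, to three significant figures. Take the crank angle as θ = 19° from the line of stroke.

ω = 2π·1318/60 = 138 rad/s
For an in-line slider-crank, x = r cosθ + √(L² − r² sin²θ), so v = −rω sinθ·[1 + r cosθ/√(L² − r² sin²θ)].
With r = 0.0566 m, L = 0.1922 m, θ = 19°: √(L² − r² sin²θ) = 0.19131 m.
v = −0.0566·138·0.32557·[1 + 0.0566·0.94552/0.19131] = -3.2548 m/s.
|v| = 3.2548 m/s.

3.25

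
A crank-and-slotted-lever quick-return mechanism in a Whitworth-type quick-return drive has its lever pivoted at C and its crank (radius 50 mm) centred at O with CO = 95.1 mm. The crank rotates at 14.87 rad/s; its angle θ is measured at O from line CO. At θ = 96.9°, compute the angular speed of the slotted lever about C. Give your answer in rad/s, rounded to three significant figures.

2.76

ω = 14.87 rad/s
Crank pin A relative to C: A = (d + r cosθ, r sinθ); lever angle φ = atan2(r sinθ, d + r cosθ).
Differentiating tanφ: φ̇ = rω(d cosθ + r)/(d² + r² + 2dr cosθ).
d² + r² + 2dr cosθ = |CA|² = 0.0104015 m²;  d cosθ + r = +0.038575 m.
|ω_lever| = |0.05·14.87·+0.038575| / 0.0104015 = 2.7573 rad/s.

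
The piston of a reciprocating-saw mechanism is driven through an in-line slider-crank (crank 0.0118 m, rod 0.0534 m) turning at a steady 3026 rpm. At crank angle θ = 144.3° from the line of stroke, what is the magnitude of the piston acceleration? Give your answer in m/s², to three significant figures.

875

ω = 2π·3026/60 = 316.9 rad/s
x(θ) = r cosθ + √(L² − r² sin²θ); with ω constant, a = ω²·d²x/dθ².
d²x/dθ² = −r cosθ − r²(cos2θ)/√u − r⁴ sin²2θ/(4u^{3/2}),  u = L² − r² sin²θ = 0.00280415 m².
Substituting r = 0.0118 m, L = 0.0534 m, θ = 144.3°: d²x/dθ² = +0.0087146 m.
a = ω²·d²x/dθ² = (316.9)²·(+0.0087146) = +875.07 m/s²;  |a| = 875.07 m/s².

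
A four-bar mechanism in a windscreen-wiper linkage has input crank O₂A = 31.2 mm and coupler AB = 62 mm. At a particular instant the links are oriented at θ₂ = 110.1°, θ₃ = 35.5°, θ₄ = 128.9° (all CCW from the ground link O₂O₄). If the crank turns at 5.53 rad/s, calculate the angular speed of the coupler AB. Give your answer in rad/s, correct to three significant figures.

0.898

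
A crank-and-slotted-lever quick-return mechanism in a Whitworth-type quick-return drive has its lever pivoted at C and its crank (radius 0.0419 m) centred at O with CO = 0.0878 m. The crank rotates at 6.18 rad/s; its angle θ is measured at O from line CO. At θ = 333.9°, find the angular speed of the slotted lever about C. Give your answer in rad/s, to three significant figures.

1.95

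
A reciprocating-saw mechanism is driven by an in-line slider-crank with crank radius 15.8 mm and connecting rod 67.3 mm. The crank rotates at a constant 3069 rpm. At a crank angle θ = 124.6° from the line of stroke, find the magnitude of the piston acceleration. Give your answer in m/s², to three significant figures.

ω = 2π·3069/60 = 321.4 rad/s
x(θ) = r cosθ + √(L² − r² sin²θ); with ω constant, a = ω²·d²x/dθ².
d²x/dθ² = −r cosθ − r²(cos2θ)/√u − r⁴ sin²2θ/(4u^{3/2}),  u = L² − r² sin²θ = 0.00436015 m².
Substituting r = 0.0158 m, L = 0.0673 m, θ = 124.6°: d²x/dθ² = +0.010267 m.
a = ω²·d²x/dθ² = (321.4)²·(+0.010267) = +1060.5 m/s²;  |a| = 1060.5 m/s².

1060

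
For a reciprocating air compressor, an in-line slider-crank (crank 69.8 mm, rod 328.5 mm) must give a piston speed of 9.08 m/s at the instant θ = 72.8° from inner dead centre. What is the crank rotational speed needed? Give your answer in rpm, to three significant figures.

For an in-line slider-crank, |v_piston| = rω|sinθ|·[1 + r cosθ/√(L² − r² sin²θ)].
With r = 0.0698 m, L = 0.3285 m, θ = 72.8°: the bracketed kinematic factor |dx/dθ| = 0.070957 m.
ω = v/|dx/dθ| = 9.08/0.070957 = 127.96 rad/s.
N = 60ω/(2π) = 1222 rpm.

1220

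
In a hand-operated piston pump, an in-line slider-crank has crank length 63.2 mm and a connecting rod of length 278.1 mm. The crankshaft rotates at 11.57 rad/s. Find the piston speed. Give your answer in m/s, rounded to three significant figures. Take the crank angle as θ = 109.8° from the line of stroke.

0.634

ω = 11.57 rad/s
For an in-line slider-crank, x = r cosθ + √(L² − r² sin²θ), so v = −rω sinθ·[1 + r cosθ/√(L² − r² sin²θ)].
With r = 0.0632 m, L = 0.2781 m, θ = 109.8°: √(L² − r² sin²θ) = 0.27167 m.
v = −0.0632·11.57·0.94088·[1 + 0.0632·-0.33874/0.27167] = -0.63378 m/s.
|v| = 0.63378 m/s.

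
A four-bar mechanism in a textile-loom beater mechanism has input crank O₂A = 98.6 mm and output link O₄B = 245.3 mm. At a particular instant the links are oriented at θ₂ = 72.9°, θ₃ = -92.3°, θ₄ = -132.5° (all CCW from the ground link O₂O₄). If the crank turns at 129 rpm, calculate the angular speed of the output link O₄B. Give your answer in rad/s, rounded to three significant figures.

2.15

ω₂ = 13.51 rad/s (from 129 rpm).
Differentiating the loop-closure r₂e^{iθ₂}+r₃e^{iθ₃}=r₁+r₄e^{iθ₄} gives r₂ω₂e^{iθ₂}+r₃ω₃e^{iθ₃}=r₄ω₄e^{iθ₄}.
Eliminating the other unknown: ω₄ = r₂ω₂ sin(θ₂−θ₃) / [r₄ sin(θ₄−θ₃)].
Numerator sine = +0.25545; denominator sine = -0.64546.
Result = 0.0986·13.51·(+0.25545) / (0.2453·(-0.64546)) = -2.149 rad/s; magnitude 2.149 rad/s.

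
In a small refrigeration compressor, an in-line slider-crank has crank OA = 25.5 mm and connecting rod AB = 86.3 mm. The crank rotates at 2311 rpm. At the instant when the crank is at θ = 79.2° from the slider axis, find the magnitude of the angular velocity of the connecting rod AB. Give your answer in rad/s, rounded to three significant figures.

14.0

ω = 242 rad/s (converted from 2311 rpm).
The rod makes angle φ with the slider axis where L sinφ = r sinθ; differentiating, L cosφ·φ̇ = r ω cosθ.
L cosφ = √(L² − r² sin²θ) = 0.082585 m.
|ω_rod| = r ω |cosθ| / √(L² − r² sin²θ) = 0.0255·242·0.18738/0.082585 = 14.002 rad/s.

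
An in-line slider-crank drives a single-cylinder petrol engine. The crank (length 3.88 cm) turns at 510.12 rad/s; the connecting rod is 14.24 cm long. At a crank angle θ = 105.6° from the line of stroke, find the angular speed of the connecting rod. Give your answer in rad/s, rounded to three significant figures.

ω = 510.1 rad/s
The rod makes angle φ with the slider axis where L sinφ = r sinθ; differentiating, L cosφ·φ̇ = r ω cosθ.
L cosφ = √(L² − r² sin²θ) = 0.13741 m.
|ω_rod| = r ω |cosθ| / √(L² − r² sin²θ) = 0.0388·510.1·0.26892/0.13741 = 38.736 rad/s.

38.7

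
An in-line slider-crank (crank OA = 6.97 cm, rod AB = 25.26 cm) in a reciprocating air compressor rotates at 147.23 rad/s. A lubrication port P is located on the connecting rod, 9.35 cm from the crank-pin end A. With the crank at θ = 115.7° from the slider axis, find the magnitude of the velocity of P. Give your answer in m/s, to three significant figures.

9.26

ω = 147.2 rad/s.  Crank-pin speed |V_A| = rω = 10.262 m/s, perpendicular to OA.
Rod angle: sinφ = −(r/L) sinθ ⇒ φ = -14.397°; ω_rod = −rω cosθ/√(L²−r²sin²θ) = +18.189 rad/s.
V_P = V_A + ω_rod × AP, with AP = 0.0935 m along the rod.
Components: V_Px = −rω sinθ − a·ω_rod·sinφ = -8.824 m/s;  V_Py = rω cosθ + a·ω_rod·cosφ = -2.8029 m/s.
|V_P| = √(V_Px² + V_Py²) = 9.2584 m/s.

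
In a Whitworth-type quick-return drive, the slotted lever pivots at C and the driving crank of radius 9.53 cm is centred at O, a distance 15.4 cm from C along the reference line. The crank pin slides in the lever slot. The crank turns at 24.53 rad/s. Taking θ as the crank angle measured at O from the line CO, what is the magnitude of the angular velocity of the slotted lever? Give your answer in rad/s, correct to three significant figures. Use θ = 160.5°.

22.7

ω = 24.53 rad/s
Crank pin A relative to C: A = (d + r cosθ, r sinθ); lever angle φ = atan2(r sinθ, d + r cosθ).
Differentiating tanφ: φ̇ = rω(d cosθ + r)/(d² + r² + 2dr cosθ).
d² + r² + 2dr cosθ = |CA|² = 0.0051293 m²;  d cosθ + r = -0.049867 m.
|ω_lever| = |0.0953·24.53·-0.049867| / 0.0051293 = 22.727 rad/s.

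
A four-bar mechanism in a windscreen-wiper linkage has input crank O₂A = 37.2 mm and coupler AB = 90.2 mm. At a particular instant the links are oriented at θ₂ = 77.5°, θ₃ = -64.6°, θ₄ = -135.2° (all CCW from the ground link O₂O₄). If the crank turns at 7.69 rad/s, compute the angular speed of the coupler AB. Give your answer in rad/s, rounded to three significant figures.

1.82

ω₂ = 7.69 rad/s
Differentiating the loop-closure r₂e^{iθ₂}+r₃e^{iθ₃}=r₁+r₄e^{iθ₄} gives r₂ω₂e^{iθ₂}+r₃ω₃e^{iθ₃}=r₄ω₄e^{iθ₄}.
Eliminating the other unknown: ω₃ = r₂ω₂ sin(θ₄−θ₂) / [r₃ sin(θ₃−θ₄)].
Numerator sine = +0.54024; denominator sine = +0.94322.
Result = 0.0372·7.69·(+0.54024) / (0.0902·(+0.94322)) = +1.8165 rad/s; magnitude 1.8165 rad/s.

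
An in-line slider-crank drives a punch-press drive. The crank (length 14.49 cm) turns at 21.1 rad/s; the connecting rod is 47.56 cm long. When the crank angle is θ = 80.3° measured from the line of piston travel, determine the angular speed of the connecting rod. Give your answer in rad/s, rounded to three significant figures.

1.14

ω = 21.1 rad/s
The rod makes angle φ with the slider axis where L sinφ = r sinθ; differentiating, L cosφ·φ̇ = r ω cosθ.
L cosφ = √(L² − r² sin²θ) = 0.45365 m.
|ω_rod| = r ω |cosθ| / √(L² − r² sin²θ) = 0.1449·21.1·0.16849/0.45365 = 1.1355 rad/s.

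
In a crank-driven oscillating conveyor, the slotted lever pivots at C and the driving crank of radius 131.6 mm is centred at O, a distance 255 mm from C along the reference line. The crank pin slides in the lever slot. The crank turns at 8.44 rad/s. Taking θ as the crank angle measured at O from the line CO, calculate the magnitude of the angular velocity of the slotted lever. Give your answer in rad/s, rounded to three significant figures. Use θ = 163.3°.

ω = 8.44 rad/s
Crank pin A relative to C: A = (d + r cosθ, r sinθ); lever angle φ = atan2(r sinθ, d + r cosθ).
Differentiating tanφ: φ̇ = rω(d cosθ + r)/(d² + r² + 2dr cosθ).
d² + r² + 2dr cosθ = |CA|² = 0.0180583 m²;  d cosθ + r = -0.11264 m.
|ω_lever| = |0.1316·8.44·-0.11264| / 0.0180583 = 6.9284 rad/s.

6.93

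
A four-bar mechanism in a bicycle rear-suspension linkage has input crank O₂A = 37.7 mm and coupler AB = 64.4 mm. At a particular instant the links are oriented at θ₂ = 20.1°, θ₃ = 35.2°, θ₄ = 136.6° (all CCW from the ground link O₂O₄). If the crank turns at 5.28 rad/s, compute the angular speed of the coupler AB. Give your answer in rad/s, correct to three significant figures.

ω₂ = 5.28 rad/s
Differentiating the loop-closure r₂e^{iθ₂}+r₃e^{iθ₃}=r₁+r₄e^{iθ₄} gives r₂ω₂e^{iθ₂}+r₃ω₃e^{iθ₃}=r₄ω₄e^{iθ₄}.
Eliminating the other unknown: ω₃ = r₂ω₂ sin(θ₄−θ₂) / [r₃ sin(θ₃−θ₄)].
Numerator sine = +0.89493; denominator sine = -0.98027.
Result = 0.0377·5.28·(+0.89493) / (0.0644·(-0.98027)) = -2.8219 rad/s; magnitude 2.8219 rad/s.

2.82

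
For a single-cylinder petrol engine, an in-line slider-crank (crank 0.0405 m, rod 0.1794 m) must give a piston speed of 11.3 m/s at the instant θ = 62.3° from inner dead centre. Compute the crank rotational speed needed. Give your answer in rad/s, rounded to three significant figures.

For an in-line slider-crank, |v_piston| = rω|sinθ|·[1 + r cosθ/√(L² − r² sin²θ)].
With r = 0.0405 m, L = 0.1794 m, θ = 62.3°: the bracketed kinematic factor |dx/dθ| = 0.039699 m.
ω = v/|dx/dθ| = 11.3/0.039699 = 284.64 rad/s.

285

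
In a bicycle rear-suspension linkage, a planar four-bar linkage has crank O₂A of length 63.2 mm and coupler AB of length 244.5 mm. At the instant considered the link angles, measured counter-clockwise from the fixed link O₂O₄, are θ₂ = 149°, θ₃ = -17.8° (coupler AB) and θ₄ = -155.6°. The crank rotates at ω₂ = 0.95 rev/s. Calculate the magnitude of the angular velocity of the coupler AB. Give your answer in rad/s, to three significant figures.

1.89

ω₂ = 5.969 rad/s (from 0.95 rev/s).
Differentiating the loop-closure r₂e^{iθ₂}+r₃e^{iθ₃}=r₁+r₄e^{iθ₄} gives r₂ω₂e^{iθ₂}+r₃ω₃e^{iθ₃}=r₄ω₄e^{iθ₄}.
Eliminating the other unknown: ω₃ = r₂ω₂ sin(θ₄−θ₂) / [r₃ sin(θ₃−θ₄)].
Numerator sine = +0.82314; denominator sine = +0.67172.
Result = 0.0632·5.969·(+0.82314) / (0.2445·(+0.67172)) = +1.8907 rad/s; magnitude 1.8907 rad/s.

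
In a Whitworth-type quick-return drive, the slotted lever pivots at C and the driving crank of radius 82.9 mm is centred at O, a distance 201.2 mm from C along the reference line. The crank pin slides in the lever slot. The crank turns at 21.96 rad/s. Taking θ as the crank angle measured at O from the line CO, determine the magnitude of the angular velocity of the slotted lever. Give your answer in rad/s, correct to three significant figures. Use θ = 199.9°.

ω = 21.96 rad/s
Crank pin A relative to C: A = (d + r cosθ, r sinθ); lever angle φ = atan2(r sinθ, d + r cosθ).
Differentiating tanφ: φ̇ = rω(d cosθ + r)/(d² + r² + 2dr cosθ).
d² + r² + 2dr cosθ = |CA|² = 0.0159868 m²;  d cosθ + r = -0.10629 m.
|ω_lever| = |0.0829·21.96·-0.10629| / 0.0159868 = 12.103 rad/s.

12.1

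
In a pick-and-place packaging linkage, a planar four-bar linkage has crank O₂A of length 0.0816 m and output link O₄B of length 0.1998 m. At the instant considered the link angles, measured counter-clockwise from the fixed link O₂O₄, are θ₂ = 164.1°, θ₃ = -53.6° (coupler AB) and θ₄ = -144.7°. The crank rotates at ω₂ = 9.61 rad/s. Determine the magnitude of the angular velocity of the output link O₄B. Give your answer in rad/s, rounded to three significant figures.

ω₂ = 9.61 rad/s
Differentiating the loop-closure r₂e^{iθ₂}+r₃e^{iθ₃}=r₁+r₄e^{iθ₄} gives r₂ω₂e^{iθ₂}+r₃ω₃e^{iθ₃}=r₄ω₄e^{iθ₄}.
Eliminating the other unknown: ω₄ = r₂ω₂ sin(θ₂−θ₃) / [r₄ sin(θ₄−θ₃)].
Numerator sine = -0.61153; denominator sine = -0.99982.
Result = 0.0816·9.61·(-0.61153) / (0.1998·(-0.99982)) = +2.4006 rad/s; magnitude 2.4006 rad/s.

2.40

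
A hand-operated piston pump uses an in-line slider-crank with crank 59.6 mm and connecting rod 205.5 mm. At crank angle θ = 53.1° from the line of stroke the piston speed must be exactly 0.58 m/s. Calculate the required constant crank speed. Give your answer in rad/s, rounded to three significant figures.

10.3

For an in-line slider-crank, |v_piston| = rω|sinθ|·[1 + r cosθ/√(L² − r² sin²θ)].
With r = 0.0596 m, L = 0.2055 m, θ = 53.1°: the bracketed kinematic factor |dx/dθ| = 0.056193 m.
ω = v/|dx/dθ| = 0.58/0.056193 = 10.321 rad/s.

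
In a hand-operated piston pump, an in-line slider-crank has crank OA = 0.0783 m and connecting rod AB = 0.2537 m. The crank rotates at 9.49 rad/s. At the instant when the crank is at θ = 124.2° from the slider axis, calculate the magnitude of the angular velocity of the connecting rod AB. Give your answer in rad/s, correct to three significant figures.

ω = 9.49 rad/s
The rod makes angle φ with the slider axis where L sinφ = r sinθ; differentiating, L cosφ·φ̇ = r ω cosθ.
L cosφ = √(L² − r² sin²θ) = 0.2453 m.
|ω_rod| = r ω |cosθ| / √(L² − r² sin²θ) = 0.0783·9.49·0.56208/0.2453 = 1.7027 rad/s.

1.70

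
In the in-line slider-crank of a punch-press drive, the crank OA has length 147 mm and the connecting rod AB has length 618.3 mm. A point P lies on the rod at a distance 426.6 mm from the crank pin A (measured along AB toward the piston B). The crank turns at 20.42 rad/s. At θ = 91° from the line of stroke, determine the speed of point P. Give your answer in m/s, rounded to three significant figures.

2.99

ω = 20.42 rad/s.  Crank-pin speed |V_A| = rω = 3.0017 m/s, perpendicular to OA.
Rod angle: sinφ = −(r/L) sinθ ⇒ φ = -13.752°; ω_rod = −rω cosθ/√(L²−r²sin²θ) = +0.087229 rad/s.
V_P = V_A + ω_rod × AP, with AP = 0.4266 m along the rod.
Components: V_Px = −rω sinθ − a·ω_rod·sinφ = -2.9924 m/s;  V_Py = rω cosθ + a·ω_rod·cosφ = -0.016242 m/s.
|V_P| = √(V_Px² + V_Py²) = 2.9925 m/s.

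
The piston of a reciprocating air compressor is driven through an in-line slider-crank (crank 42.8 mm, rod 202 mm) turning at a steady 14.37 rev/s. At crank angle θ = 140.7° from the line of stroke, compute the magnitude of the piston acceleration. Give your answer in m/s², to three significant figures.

254

ω = 2π·14.4 = 90.29 rad/s
x(θ) = r cosθ + √(L² − r² sin²θ); with ω constant, a = ω²·d²x/dθ².
d²x/dθ² = −r cosθ − r²(cos2θ)/√u − r⁴ sin²2θ/(4u^{3/2}),  u = L² − r² sin²θ = 0.0400691 m².
Substituting r = 0.0428 m, L = 0.202 m, θ = 140.7°: d²x/dθ² = +0.031211 m.
a = ω²·d²x/dθ² = (90.29)²·(+0.031211) = +254.44 m/s²;  |a| = 254.44 m/s².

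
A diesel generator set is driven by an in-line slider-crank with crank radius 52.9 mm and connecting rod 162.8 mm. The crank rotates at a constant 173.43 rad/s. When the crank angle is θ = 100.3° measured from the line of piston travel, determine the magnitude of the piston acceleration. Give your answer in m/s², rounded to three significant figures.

793

ω = 173.4 rad/s
x(θ) = r cosθ + √(L² − r² sin²θ); with ω constant, a = ω²·d²x/dθ².
d²x/dθ² = −r cosθ − r²(cos2θ)/√u − r⁴ sin²2θ/(4u^{3/2}),  u = L² − r² sin²θ = 0.0237949 m².
Substituting r = 0.0529 m, L = 0.1628 m, θ = 100.3°: d²x/dθ² = +0.026374 m.
a = ω²·d²x/dθ² = (173.4)²·(+0.026374) = +793.28 m/s²;  |a| = 793.28 m/s².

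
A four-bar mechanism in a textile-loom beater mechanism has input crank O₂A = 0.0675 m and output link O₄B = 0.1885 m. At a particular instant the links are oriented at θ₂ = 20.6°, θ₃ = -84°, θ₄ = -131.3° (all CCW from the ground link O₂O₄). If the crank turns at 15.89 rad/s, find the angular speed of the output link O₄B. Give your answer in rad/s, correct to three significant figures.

ω₂ = 15.89 rad/s
Differentiating the loop-closure r₂e^{iθ₂}+r₃e^{iθ₃}=r₁+r₄e^{iθ₄} gives r₂ω₂e^{iθ₂}+r₃ω₃e^{iθ₃}=r₄ω₄e^{iθ₄}.
Eliminating the other unknown: ω₄ = r₂ω₂ sin(θ₂−θ₃) / [r₄ sin(θ₄−θ₃)].
Numerator sine = +0.96771; denominator sine = -0.73491.
Result = 0.0675·15.89·(+0.96771) / (0.1885·(-0.73491)) = -7.4925 rad/s; magnitude 7.4925 rad/s.

7.49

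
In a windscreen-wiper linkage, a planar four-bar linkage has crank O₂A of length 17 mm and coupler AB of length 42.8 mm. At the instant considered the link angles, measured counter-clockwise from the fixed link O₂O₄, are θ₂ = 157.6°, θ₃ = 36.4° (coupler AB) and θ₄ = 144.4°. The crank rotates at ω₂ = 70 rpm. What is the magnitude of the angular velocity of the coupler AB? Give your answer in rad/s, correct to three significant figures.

0.699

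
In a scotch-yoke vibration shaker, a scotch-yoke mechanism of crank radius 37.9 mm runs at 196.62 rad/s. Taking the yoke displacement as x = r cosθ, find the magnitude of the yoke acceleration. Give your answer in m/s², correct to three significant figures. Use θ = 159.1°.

1370

ω = 196.6 rad/s
x = r cosθ ⇒ ẍ = −rω² cosθ (ω constant).
|a| = rω²|cosθ| = 0.0379·(196.6)²·|cos 159.1°| = 1368.8 m/s².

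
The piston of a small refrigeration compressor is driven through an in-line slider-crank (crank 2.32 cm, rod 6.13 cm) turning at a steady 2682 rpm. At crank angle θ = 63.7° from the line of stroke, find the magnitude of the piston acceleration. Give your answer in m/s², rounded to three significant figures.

ω = 2π·2682/60 = 280.9 rad/s
x(θ) = r cosθ + √(L² − r² sin²θ); with ω constant, a = ω²·d²x/dθ².
d²x/dθ² = −r cosθ − r²(cos2θ)/√u − r⁴ sin²2θ/(4u^{3/2}),  u = L² − r² sin²θ = 0.00332511 m².
Substituting r = 0.0232 m, L = 0.0613 m, θ = 63.7°: d²x/dθ² = -0.0048483 m.
a = ω²·d²x/dθ² = (280.9)²·(-0.0048483) = -382.44 m/s²;  |a| = 382.44 m/s².

382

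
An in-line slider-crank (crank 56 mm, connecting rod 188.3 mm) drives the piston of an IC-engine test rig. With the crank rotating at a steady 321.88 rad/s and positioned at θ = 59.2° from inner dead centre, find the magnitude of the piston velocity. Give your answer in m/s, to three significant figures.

ω = 321.9 rad/s
For an in-line slider-crank, x = r cosθ + √(L² − r² sin²θ), so v = −rω sinθ·[1 + r cosθ/√(L² − r² sin²θ)].
With r = 0.056 m, L = 0.1883 m, θ = 59.2°: √(L² − r² sin²θ) = 0.18205 m.
v = −0.056·321.9·0.85896·[1 + 0.056·0.51204/0.18205] = -17.922 m/s.
|v| = 17.922 m/s.

17.9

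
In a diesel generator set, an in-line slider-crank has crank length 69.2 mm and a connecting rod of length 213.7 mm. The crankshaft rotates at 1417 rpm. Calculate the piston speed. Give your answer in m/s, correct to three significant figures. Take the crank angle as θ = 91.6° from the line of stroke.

10.2

ω = 2π·1417/60 = 148.4 rad/s
For an in-line slider-crank, x = r cosθ + √(L² − r² sin²θ), so v = −rω sinθ·[1 + r cosθ/√(L² − r² sin²θ)].
With r = 0.0692 m, L = 0.2137 m, θ = 91.6°: √(L² − r² sin²θ) = 0.20219 m.
v = −0.0692·148.4·0.99961·[1 + 0.0692·-0.02792/0.20219] = -10.166 m/s.
|v| = 10.166 m/s.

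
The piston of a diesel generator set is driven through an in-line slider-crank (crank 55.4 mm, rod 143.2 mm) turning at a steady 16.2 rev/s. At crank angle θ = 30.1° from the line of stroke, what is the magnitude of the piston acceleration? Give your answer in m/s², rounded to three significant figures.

616

ω = 2π·16.2 = 101.8 rad/s
x(θ) = r cosθ + √(L² − r² sin²θ); with ω constant, a = ω²·d²x/dθ².
d²x/dθ² = −r cosθ − r²(cos2θ)/√u − r⁴ sin²2θ/(4u^{3/2}),  u = L² − r² sin²θ = 0.0197343 m².
Substituting r = 0.0554 m, L = 0.1432 m, θ = 30.1°: d²x/dθ² = -0.059427 m.
a = ω²·d²x/dθ² = (101.8)²·(-0.059427) = -615.7 m/s²;  |a| = 615.7 m/s².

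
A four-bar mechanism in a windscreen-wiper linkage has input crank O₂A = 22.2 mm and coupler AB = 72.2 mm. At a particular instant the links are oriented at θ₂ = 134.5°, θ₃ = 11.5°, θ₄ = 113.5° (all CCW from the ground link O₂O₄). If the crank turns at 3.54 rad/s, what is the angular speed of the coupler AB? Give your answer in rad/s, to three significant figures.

0.399

ω₂ = 3.54 rad/s
Differentiating the loop-closure r₂e^{iθ₂}+r₃e^{iθ₃}=r₁+r₄e^{iθ₄} gives r₂ω₂e^{iθ₂}+r₃ω₃e^{iθ₃}=r₄ω₄e^{iθ₄}.
Eliminating the other unknown: ω₃ = r₂ω₂ sin(θ₄−θ₂) / [r₃ sin(θ₃−θ₄)].
Numerator sine = -0.35837; denominator sine = -0.97815.
Result = 0.0222·3.54·(-0.35837) / (0.0722·(-0.97815)) = +0.39879 rad/s; magnitude 0.39879 rad/s.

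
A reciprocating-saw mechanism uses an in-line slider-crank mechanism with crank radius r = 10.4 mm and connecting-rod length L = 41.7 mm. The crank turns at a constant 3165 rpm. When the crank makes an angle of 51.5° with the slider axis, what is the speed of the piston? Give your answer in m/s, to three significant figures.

3.12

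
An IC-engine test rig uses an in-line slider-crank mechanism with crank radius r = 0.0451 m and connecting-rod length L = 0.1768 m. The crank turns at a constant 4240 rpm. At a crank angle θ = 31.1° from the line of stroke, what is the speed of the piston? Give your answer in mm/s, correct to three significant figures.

12600

ω = 2π·4240/60 = 444 rad/s
For an in-line slider-crank, x = r cosθ + √(L² − r² sin²θ), so v = −rω sinθ·[1 + r cosθ/√(L² − r² sin²θ)].
With r = 0.0451 m, L = 0.1768 m, θ = 31.1°: √(L² − r² sin²θ) = 0.17526 m.
v = −0.0451·444·0.51653·[1 + 0.0451·0.85627/0.17526] = -12.623 m/s.
|v| = 12.623 m/s = 12623 mm/s.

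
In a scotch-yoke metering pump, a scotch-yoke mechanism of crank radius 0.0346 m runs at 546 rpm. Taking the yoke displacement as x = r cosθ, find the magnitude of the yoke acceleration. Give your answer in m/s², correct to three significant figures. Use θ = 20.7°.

106

ω = 57.18 rad/s (from 546 rpm).
x = r cosθ ⇒ ẍ = −rω² cosθ (ω constant).
|a| = rω²|cosθ| = 0.0346·(57.18)²·|cos 20.7°| = 105.81 m/s².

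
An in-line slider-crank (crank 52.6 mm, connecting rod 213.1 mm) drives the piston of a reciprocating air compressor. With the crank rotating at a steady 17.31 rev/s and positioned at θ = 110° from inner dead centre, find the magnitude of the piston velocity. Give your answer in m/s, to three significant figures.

ω = 2π·17.3 = 108.8 rad/s
For an in-line slider-crank, x = r cosθ + √(L² − r² sin²θ), so v = −rω sinθ·[1 + r cosθ/√(L² − r² sin²θ)].
With r = 0.0526 m, L = 0.2131 m, θ = 110°: √(L² − r² sin²θ) = 0.20729 m.
v = −0.0526·108.8·0.93969·[1 + 0.0526·-0.34202/0.20729] = -4.9093 m/s.
|v| = 4.9093 m/s.

4.91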